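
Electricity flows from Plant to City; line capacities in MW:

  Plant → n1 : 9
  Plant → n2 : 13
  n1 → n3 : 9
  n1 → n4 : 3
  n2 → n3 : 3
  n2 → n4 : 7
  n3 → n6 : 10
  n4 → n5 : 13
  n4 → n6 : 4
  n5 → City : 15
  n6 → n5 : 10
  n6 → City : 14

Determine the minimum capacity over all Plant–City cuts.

Augment Plant→n1→n3→n6→City: bottleneck 9, flow now 9.
Augment Plant→n2→n3→n6→City: bottleneck 1, flow now 10.
Augment Plant→n2→n4→n5→City: bottleneck 7, flow now 17.
Augment Plant→n2→n3→n1→n4→n5→City: bottleneck 2, flow now 19. (uses reverse residual edge)
No augmenting path remains; maximum flow = 19.
By max-flow min-cut, the minimum cut capacity equals the max flow.
In the residual graph, reachable from Plant: {Plant, n2}.
Min-cut edges: Plant→n1 (9), n2→n3 (3), n2→n4 (7); capacity 9 + 3 + 7 = 19.

19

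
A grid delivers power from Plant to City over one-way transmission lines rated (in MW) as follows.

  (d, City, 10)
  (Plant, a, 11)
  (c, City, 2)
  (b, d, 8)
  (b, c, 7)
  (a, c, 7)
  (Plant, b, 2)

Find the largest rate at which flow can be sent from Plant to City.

4

Augment Plant→a→c→City: bottleneck 2, flow now 2.
Augment Plant→b→d→City: bottleneck 2, flow now 4.
No augmenting path remains; maximum flow = 4.
In the residual graph, reachable from Plant: {Plant, a, c}.
Min-cut edges: Plant→b (2), c→City (2); capacity 2 + 2 = 4.
This cut is saturated, so no flow can exceed 4.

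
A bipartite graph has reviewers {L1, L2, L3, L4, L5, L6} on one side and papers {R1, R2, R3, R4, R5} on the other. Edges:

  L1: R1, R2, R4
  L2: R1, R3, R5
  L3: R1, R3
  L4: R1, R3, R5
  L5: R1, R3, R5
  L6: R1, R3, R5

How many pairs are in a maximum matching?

4

Unit-capacity flow: source→left, listed edges, right→sink; max matching = max flow.
Augmenting path L1→R1 (+1); matched 1.
Augmenting path L2→R3 (+1); matched 2.
Augmenting path L4→R5 (+1); matched 3.
Augmenting path L3→R1→L1→R2 (+1); matched 4.
No augmenting path remains; maximum matching = 4.
König certificate: {L1, R1, R3, R5} is a vertex cover of size 4 (every listed pair touches it), so no matching can be larger.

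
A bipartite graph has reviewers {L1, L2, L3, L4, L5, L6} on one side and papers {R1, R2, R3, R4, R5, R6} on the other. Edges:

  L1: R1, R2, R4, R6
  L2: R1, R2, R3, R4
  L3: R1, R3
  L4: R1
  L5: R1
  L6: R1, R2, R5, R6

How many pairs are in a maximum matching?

5

Unit-capacity flow: source→left, listed edges, right→sink; max matching = max flow.
Augmenting path L1→R1 (+1); matched 1.
Augmenting path L2→R2 (+1); matched 2.
Augmenting path L3→R3 (+1); matched 3.
Augmenting path L6→R5 (+1); matched 4.
Augmenting path L4→R1→L1→R4 (+1); matched 5.
No augmenting path remains; maximum matching = 5.
König certificate: {L1, L2, L3, L6, R1} is a vertex cover of size 5 (every listed pair touches it), so no matching can be larger.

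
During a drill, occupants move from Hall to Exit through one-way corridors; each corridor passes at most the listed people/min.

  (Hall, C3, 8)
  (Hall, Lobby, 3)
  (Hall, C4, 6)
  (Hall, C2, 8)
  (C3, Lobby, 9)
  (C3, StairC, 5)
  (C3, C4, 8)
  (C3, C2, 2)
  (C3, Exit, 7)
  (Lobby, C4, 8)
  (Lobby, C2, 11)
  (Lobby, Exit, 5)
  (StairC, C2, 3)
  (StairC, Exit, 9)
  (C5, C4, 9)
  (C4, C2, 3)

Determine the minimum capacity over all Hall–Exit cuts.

Augment Hall→C3→Exit: bottleneck 7, flow now 7.
Augment Hall→Lobby→Exit: bottleneck 3, flow now 10.
Augment Hall→C3→Lobby→Exit: bottleneck 1, flow now 11.
No augmenting path remains; maximum flow = 11.
By max-flow min-cut, the minimum cut capacity equals the max flow.
In the residual graph, reachable from Hall: {Hall, C4, C2}.
Min-cut edges: Hall→C3 (8), Hall→Lobby (3); capacity 8 + 3 = 11.

11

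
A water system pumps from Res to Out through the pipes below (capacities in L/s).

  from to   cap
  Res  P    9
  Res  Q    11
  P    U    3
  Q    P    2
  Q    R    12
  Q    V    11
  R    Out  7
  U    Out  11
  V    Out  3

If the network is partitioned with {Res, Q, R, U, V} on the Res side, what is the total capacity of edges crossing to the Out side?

Edges leaving {Res, Q, R, U, V}: Res→P (9), Q→P (2), R→Out (7), U→Out (11), V→Out (3).
Cut capacity = 9 + 2 + 7 + 11 + 3 = 32.

32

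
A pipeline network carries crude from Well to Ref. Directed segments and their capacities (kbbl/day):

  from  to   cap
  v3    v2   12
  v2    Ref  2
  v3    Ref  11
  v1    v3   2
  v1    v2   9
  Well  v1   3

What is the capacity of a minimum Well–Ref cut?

3

Augment Well→v1→v2→Ref: bottleneck 2, flow now 2.
Augment Well→v1→v3→Ref: bottleneck 1, flow now 3.
No augmenting path remains; maximum flow = 3.
By max-flow min-cut, the minimum cut capacity equals the max flow.
In the residual graph, reachable from Well: {Well}.
Min-cut edges: Well→v1 (3); capacity 3 = 3.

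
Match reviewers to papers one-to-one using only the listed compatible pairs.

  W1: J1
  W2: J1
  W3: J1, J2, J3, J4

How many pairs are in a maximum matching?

2

Unit-capacity flow: source→left, listed edges, right→sink; max matching = max flow.
Augmenting path W1→J1 (+1); matched 1.
Augmenting path W3→J2 (+1); matched 2.
No augmenting path remains; maximum matching = 2.
König certificate: {W3, J1} is a vertex cover of size 2 (every listed pair touches it), so no matching can be larger.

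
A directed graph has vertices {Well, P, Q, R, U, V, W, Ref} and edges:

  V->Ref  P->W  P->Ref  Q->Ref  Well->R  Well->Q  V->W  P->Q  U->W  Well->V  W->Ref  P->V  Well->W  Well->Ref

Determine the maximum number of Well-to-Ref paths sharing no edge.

4

Assign every edge capacity 1; by Menger, the answer equals the max flow.
Path Well→Ref (+1); total 1.
Path Well→Q→Ref (+1); total 2.
Path Well→V→Ref (+1); total 3.
Path Well→W→Ref (+1); total 4.
No residual Well→Ref path; max flow = 4.
Certifying cut of size 4: {Well→Q, Well→Ref, Well→V, Well→W}.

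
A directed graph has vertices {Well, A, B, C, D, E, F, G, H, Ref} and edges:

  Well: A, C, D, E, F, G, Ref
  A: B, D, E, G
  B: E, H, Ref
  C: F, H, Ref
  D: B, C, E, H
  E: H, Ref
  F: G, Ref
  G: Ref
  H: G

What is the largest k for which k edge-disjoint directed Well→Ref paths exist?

6

Assign every edge capacity 1; by Menger, the answer equals the max flow.
Path Well→Ref (+1); total 1.
Path Well→C→Ref (+1); total 2.
Path Well→E→Ref (+1); total 3.
Path Well→F→Ref (+1); total 4.
Path Well→G→Ref (+1); total 5.
Path Well→A→B→Ref (+1); total 6.
No residual Well→Ref path; max flow = 6.
Certifying cut of size 6: {B→Ref, C→Ref, E→Ref, F→Ref, G→Ref, Well→Ref}.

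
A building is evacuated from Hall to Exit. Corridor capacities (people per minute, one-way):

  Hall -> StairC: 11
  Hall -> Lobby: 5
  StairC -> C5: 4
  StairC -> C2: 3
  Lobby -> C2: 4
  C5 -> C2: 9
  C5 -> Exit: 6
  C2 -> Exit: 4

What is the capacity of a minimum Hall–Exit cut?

8

Augment Hall→StairC→C5→Exit: bottleneck 4, flow now 4.
Augment Hall→StairC→C2→Exit: bottleneck 3, flow now 7.
Augment Hall→Lobby→C2→Exit: bottleneck 1, flow now 8.
No augmenting path remains; maximum flow = 8.
By max-flow min-cut, the minimum cut capacity equals the max flow.
In the residual graph, reachable from Hall: {Hall, StairC, Lobby, C2}.
Min-cut edges: StairC→C5 (4), C2→Exit (4); capacity 4 + 4 = 8.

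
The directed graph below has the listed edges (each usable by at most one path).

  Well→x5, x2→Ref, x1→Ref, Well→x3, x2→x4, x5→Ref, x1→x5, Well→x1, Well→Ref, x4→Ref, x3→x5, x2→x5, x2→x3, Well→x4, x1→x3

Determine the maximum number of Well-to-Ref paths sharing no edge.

4

Assign every edge capacity 1; by Menger, the answer equals the max flow.
Path Well→Ref (+1); total 1.
Path Well→x1→Ref (+1); total 2.
Path Well→x4→Ref (+1); total 3.
Path Well→x5→Ref (+1); total 4.
No residual Well→Ref path; max flow = 4.
Certifying cut of size 4: {Well→Ref, Well→x1, Well→x4, x5→Ref}.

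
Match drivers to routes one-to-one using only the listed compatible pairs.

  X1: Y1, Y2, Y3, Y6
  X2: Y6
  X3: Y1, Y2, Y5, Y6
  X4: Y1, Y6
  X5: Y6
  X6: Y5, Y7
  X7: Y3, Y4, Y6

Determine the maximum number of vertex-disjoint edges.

Unit-capacity flow: source→left, listed edges, right→sink; max matching = max flow.
Augmenting path X1→Y1 (+1); matched 1.
Augmenting path X2→Y6 (+1); matched 2.
Augmenting path X3→Y2 (+1); matched 3.
Augmenting path X6→Y5 (+1); matched 4.
Augmenting path X7→Y3 (+1); matched 5.
Augmenting path X4→Y1→X1→Y3→X7→Y4 (+1); matched 6.
No augmenting path remains; maximum matching = 6.
König certificate: {X1, X3, X4, X6, X7, Y6} is a vertex cover of size 6 (every listed pair touches it), so no matching can be larger.

6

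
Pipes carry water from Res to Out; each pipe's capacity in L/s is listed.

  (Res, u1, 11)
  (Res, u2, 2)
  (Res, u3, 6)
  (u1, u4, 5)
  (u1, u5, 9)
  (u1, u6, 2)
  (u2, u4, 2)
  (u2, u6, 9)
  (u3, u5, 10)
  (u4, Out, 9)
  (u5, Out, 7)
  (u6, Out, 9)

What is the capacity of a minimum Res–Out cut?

16

Augment Res→u1→u4→Out: bottleneck 5, flow now 5.
Augment Res→u1→u5→Out: bottleneck 6, flow now 11.
Augment Res→u2→u4→Out: bottleneck 2, flow now 13.
Augment Res→u3→u5→Out: bottleneck 1, flow now 14.
Augment Res→u3→u5→u1→u6→Out: bottleneck 2, flow now 16. (uses reverse residual edge)
No augmenting path remains; maximum flow = 16.
By max-flow min-cut, the minimum cut capacity equals the max flow.
In the residual graph, reachable from Res: {Res, u1, u3, u5}.
Min-cut edges: Res→u2 (2), u1→u4 (5), u1→u6 (2), u5→Out (7); capacity 2 + 5 + 2 + 7 = 16.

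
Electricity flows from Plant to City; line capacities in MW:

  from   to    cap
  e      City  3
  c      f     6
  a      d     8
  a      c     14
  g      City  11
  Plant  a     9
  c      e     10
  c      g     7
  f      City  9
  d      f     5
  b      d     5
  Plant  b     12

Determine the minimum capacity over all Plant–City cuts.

14

Augment Plant→a→c→e→City: bottleneck 3, flow now 3.
Augment Plant→a→c→f→City: bottleneck 6, flow now 9.
Augment Plant→b→d→f→City: bottleneck 3, flow now 12.
Augment Plant→b→d→f→c→g→City: bottleneck 2, flow now 14. (uses reverse residual edge)
No augmenting path remains; maximum flow = 14.
By max-flow min-cut, the minimum cut capacity equals the max flow.
In the residual graph, reachable from Plant: {Plant, b}.
Min-cut edges: Plant→a (9), b→d (5); capacity 9 + 5 = 14.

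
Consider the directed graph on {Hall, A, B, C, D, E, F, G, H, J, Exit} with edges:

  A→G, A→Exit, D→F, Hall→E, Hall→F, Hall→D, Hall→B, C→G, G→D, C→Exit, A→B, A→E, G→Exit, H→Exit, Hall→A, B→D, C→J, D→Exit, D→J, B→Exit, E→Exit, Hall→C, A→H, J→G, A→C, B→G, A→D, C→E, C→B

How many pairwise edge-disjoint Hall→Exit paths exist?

Assign every edge capacity 1; by Menger, the answer equals the max flow.
Path Hall→A→Exit (+1); total 1.
Path Hall→B→Exit (+1); total 2.
Path Hall→C→Exit (+1); total 3.
Path Hall→D→Exit (+1); total 4.
Path Hall→E→Exit (+1); total 5.
No residual Hall→Exit path; max flow = 5.
Certifying cut of size 5: {Hall→A, Hall→B, Hall→C, Hall→D, Hall→E}.

5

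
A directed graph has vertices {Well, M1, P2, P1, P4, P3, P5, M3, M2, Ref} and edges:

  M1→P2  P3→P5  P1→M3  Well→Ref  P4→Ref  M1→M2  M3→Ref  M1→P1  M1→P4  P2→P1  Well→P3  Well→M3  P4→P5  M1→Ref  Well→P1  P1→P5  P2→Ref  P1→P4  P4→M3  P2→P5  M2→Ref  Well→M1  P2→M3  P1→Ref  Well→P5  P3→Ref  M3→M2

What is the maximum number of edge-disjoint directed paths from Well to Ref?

Assign every edge capacity 1; by Menger, the answer equals the max flow.
Path Well→Ref (+1); total 1.
Path Well→M1→Ref (+1); total 2.
Path Well→P1→Ref (+1); total 3.
Path Well→P3→Ref (+1); total 4.
Path Well→M3→Ref (+1); total 5.
No residual Well→Ref path; max flow = 5.
Certifying cut of size 5: {Well→M1, Well→M3, Well→P1, Well→P3, Well→Ref}.

5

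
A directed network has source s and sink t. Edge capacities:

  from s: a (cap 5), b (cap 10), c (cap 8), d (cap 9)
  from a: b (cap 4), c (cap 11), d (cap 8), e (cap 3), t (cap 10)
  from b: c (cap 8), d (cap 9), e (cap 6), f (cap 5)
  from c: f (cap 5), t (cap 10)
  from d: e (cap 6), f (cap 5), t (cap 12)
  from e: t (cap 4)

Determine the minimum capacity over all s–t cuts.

Augment s→a→t: bottleneck 5, flow now 5.
Augment s→c→t: bottleneck 8, flow now 13.
Augment s→d→t: bottleneck 9, flow now 22.
Augment s→b→c→t: bottleneck 2, flow now 24.
Augment s→b→d→t: bottleneck 3, flow now 27.
Augment s→b→e→t: bottleneck 4, flow now 31.
No augmenting path remains; maximum flow = 31.
By max-flow min-cut, the minimum cut capacity equals the max flow.
In the residual graph, reachable from s: {s, b, c, d, e, f}.
Min-cut edges: s→a (5), c→t (10), d→t (12), e→t (4); capacity 5 + 10 + 12 + 4 = 31.

31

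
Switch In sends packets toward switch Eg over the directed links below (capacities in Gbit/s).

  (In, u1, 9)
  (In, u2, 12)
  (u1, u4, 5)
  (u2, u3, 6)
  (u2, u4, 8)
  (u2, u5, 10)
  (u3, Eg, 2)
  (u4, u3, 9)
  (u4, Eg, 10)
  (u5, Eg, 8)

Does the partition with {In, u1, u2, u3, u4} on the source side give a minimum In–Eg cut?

No — its capacity is 22, but the minimum cut has capacity 17.

Given cut capacity: 10 + 2 + 10 = 22.
Augment In→u1→u4→Eg: bottleneck 5, flow now 5.
Augment In→u2→u3→Eg: bottleneck 2, flow now 7.
Augment In→u2→u4→Eg: bottleneck 5, flow now 12.
Augment In→u2→u5→Eg: bottleneck 5, flow now 17.
No augmenting path remains; maximum flow = 17.
In the residual graph, reachable from In: {In, u1}.
Min-cut edges: In→u2 (12), u1→u4 (5); capacity 12 + 5 = 17.
Cut capacity 22 exceeds the max flow 17, so it is not minimum.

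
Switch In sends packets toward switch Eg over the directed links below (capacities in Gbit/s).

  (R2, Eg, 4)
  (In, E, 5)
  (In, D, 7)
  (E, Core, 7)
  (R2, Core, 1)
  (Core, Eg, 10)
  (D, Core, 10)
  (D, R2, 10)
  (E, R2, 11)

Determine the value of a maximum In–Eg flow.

Augment In→E→R2→Eg: bottleneck 4, flow now 4.
Augment In→E→Core→Eg: bottleneck 1, flow now 5.
Augment In→D→Core→Eg: bottleneck 7, flow now 12.
No augmenting path remains; maximum flow = 12.
In the residual graph, reachable from In: {In}.
Min-cut edges: In→E (5), In→D (7); capacity 5 + 7 = 12.
This cut is saturated, so no flow can exceed 12.

12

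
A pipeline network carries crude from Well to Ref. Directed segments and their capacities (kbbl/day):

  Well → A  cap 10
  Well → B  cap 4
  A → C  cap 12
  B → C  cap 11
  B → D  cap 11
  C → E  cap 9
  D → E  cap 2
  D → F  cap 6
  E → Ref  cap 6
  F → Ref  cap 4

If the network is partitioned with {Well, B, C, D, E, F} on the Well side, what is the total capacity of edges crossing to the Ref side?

Edges leaving {Well, B, C, D, E, F}: Well→A (10), E→Ref (6), F→Ref (4).
Cut capacity = 10 + 6 + 4 = 20.

20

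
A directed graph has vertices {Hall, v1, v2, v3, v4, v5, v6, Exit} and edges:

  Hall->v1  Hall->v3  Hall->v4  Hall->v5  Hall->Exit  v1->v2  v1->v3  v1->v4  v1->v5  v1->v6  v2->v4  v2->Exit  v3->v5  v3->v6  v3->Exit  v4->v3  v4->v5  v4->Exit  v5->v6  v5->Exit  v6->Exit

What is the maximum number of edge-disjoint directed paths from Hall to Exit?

5

Assign every edge capacity 1; by Menger, the answer equals the max flow.
Path Hall→Exit (+1); total 1.
Path Hall→v3→Exit (+1); total 2.
Path Hall→v4→Exit (+1); total 3.
Path Hall→v5→Exit (+1); total 4.
Path Hall→v1→v2→Exit (+1); total 5.
No residual Hall→Exit path; max flow = 5.
Certifying cut of size 5: {Hall→Exit, Hall→v1, Hall→v3, Hall→v4, Hall→v5}.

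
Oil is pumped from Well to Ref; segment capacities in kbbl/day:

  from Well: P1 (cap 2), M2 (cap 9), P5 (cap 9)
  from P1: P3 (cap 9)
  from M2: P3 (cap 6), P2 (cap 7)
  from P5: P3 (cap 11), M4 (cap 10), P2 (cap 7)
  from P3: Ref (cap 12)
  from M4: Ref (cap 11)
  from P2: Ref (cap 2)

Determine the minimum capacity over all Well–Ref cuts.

19

Augment Well→P1→P3→Ref: bottleneck 2, flow now 2.
Augment Well→M2→P3→Ref: bottleneck 6, flow now 8.
Augment Well→M2→P2→Ref: bottleneck 2, flow now 10.
Augment Well→P5→P3→Ref: bottleneck 4, flow now 14.
Augment Well→P5→M4→Ref: bottleneck 5, flow now 19.
No augmenting path remains; maximum flow = 19.
By max-flow min-cut, the minimum cut capacity equals the max flow.
In the residual graph, reachable from Well: {Well, M2, P2}.
Min-cut edges: Well→P1 (2), Well→P5 (9), M2→P3 (6), P2→Ref (2); capacity 2 + 9 + 6 + 2 = 19.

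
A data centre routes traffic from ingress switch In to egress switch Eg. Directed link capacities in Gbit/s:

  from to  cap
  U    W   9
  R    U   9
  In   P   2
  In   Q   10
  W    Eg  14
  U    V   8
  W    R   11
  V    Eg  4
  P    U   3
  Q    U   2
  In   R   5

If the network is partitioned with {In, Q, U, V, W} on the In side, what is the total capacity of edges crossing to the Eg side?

Edges leaving {In, Q, U, V, W}: In→P (2), In→R (5), V→Eg (4), W→R (11), W→Eg (14).
Cut capacity = 2 + 5 + 4 + 11 + 14 = 36.

36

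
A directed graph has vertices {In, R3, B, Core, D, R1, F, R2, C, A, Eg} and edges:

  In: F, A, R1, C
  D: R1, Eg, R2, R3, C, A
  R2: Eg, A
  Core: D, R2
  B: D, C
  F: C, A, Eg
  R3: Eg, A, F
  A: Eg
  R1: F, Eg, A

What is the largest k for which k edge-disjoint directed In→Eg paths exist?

3

Assign every edge capacity 1; by Menger, the answer equals the max flow.
Path In→R1→Eg (+1); total 1.
Path In→F→Eg (+1); total 2.
Path In→A→Eg (+1); total 3.
No residual In→Eg path; max flow = 3.
Certifying cut of size 3: {In→A, In→F, In→R1}.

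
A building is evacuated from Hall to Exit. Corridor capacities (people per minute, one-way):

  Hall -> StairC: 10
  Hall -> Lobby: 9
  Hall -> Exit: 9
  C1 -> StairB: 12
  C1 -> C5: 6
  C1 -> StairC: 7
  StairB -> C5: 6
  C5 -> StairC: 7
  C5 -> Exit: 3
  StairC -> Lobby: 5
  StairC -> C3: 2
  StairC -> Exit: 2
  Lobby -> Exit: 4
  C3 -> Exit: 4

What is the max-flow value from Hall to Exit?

17

Augment Hall→Exit: bottleneck 9, flow now 9.
Augment Hall→StairC→Exit: bottleneck 2, flow now 11.
Augment Hall→Lobby→Exit: bottleneck 4, flow now 15.
Augment Hall→StairC→C3→Exit: bottleneck 2, flow now 17.
No augmenting path remains; maximum flow = 17.
In the residual graph, reachable from Hall: {Hall, StairC, Lobby}.
Min-cut edges: Hall→Exit (9), StairC→C3 (2), StairC→Exit (2), Lobby→Exit (4); capacity 9 + 2 + 2 + 4 = 17.
This cut is saturated, so no flow can exceed 17.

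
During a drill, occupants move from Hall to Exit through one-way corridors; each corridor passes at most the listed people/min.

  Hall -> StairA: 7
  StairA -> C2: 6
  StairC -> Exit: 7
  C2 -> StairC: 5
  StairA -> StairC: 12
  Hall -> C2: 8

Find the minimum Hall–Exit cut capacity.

Augment Hall→C2→StairC→Exit: bottleneck 5, flow now 5.
Augment Hall→StairA→StairC→Exit: bottleneck 2, flow now 7.
No augmenting path remains; maximum flow = 7.
By max-flow min-cut, the minimum cut capacity equals the max flow.
In the residual graph, reachable from Hall: {Hall, C2, StairA, StairC}.
Min-cut edges: StairC→Exit (7); capacity 7 = 7.

7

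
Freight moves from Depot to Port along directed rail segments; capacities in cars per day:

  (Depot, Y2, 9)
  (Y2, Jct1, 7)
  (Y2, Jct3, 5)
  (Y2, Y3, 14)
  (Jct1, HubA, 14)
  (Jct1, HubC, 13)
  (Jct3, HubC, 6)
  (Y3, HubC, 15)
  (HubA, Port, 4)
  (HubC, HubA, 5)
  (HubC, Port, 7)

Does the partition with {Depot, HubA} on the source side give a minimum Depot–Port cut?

No — its capacity is 13, but the minimum cut has capacity 9.

Given cut capacity: 9 + 4 = 13.
Augment Depot→Y2→Jct1→HubA→Port: bottleneck 4, flow now 4.
Augment Depot→Y2→Jct1→HubC→Port: bottleneck 3, flow now 7.
Augment Depot→Y2→Jct3→HubC→Port: bottleneck 2, flow now 9.
No augmenting path remains; maximum flow = 9.
In the residual graph, reachable from Depot: {Depot}.
Min-cut edges: Depot→Y2 (9); capacity 9 = 9.
Cut capacity 13 exceeds the max flow 9, so it is not minimum.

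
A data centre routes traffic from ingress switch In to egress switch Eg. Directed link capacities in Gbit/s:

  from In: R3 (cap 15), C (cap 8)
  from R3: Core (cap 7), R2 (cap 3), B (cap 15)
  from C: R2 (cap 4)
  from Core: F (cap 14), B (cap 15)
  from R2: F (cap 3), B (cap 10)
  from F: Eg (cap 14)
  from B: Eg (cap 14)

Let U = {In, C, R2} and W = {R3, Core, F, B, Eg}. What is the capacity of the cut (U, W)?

Edges leaving {In, C, R2}: In→R3 (15), R2→F (3), R2→B (10).
Cut capacity = 15 + 3 + 10 = 28.

28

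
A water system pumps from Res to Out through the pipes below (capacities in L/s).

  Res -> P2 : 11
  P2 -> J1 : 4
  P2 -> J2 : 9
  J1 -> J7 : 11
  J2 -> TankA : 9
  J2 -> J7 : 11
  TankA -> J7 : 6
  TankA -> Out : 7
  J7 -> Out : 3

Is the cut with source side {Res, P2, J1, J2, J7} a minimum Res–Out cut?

Given cut capacity: 9 + 3 = 12.
Augment Res→P2→J1→J7→Out: bottleneck 3, flow now 3.
Augment Res→P2→J2→TankA→Out: bottleneck 7, flow now 10.
No augmenting path remains; maximum flow = 10.
In the residual graph, reachable from Res: {Res, P2, J1, J2, TankA, J7}.
Min-cut edges: TankA→Out (7), J7→Out (3); capacity 7 + 3 = 10.
Cut capacity 12 exceeds the max flow 10, so it is not minimum.

No — its capacity is 12, but the minimum cut has capacity 10.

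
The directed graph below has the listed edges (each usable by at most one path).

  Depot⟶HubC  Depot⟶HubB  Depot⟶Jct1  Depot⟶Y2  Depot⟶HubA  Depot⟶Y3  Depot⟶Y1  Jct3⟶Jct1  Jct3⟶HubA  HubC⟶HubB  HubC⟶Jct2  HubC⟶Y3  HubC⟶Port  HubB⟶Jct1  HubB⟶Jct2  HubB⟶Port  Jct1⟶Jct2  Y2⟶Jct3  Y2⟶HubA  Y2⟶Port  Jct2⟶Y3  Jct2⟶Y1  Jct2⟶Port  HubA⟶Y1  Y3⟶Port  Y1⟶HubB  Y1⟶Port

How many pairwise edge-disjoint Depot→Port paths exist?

6

Assign every edge capacity 1; by Menger, the answer equals the max flow.
Path Depot→HubC→Port (+1); total 1.
Path Depot→HubB→Port (+1); total 2.
Path Depot→Y2→Port (+1); total 3.
Path Depot→Y3→Port (+1); total 4.
Path Depot→Y1→Port (+1); total 5.
Path Depot→Jct1→Jct2→Port (+1); total 6.
No residual Depot→Port path; max flow = 6.
Certifying cut of size 6: {Depot→HubC, Depot→Y2, HubB→Port, Jct2→Port, Y1→Port, Y3→Port}.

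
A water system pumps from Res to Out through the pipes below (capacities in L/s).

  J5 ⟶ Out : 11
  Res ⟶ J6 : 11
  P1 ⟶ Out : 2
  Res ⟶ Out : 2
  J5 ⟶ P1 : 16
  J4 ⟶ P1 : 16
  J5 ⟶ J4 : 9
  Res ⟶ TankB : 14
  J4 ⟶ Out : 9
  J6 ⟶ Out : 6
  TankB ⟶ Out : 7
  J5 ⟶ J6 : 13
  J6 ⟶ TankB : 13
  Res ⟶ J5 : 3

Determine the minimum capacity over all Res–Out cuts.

18

Augment Res→Out: bottleneck 2, flow now 2.
Augment Res→J5→Out: bottleneck 3, flow now 5.
Augment Res→J6→Out: bottleneck 6, flow now 11.
Augment Res→TankB→Out: bottleneck 7, flow now 18.
No augmenting path remains; maximum flow = 18.
By max-flow min-cut, the minimum cut capacity equals the max flow.
In the residual graph, reachable from Res: {Res, J6, TankB}.
Min-cut edges: Res→J5 (3), Res→Out (2), J6→Out (6), TankB→Out (7); capacity 3 + 2 + 6 + 7 = 18.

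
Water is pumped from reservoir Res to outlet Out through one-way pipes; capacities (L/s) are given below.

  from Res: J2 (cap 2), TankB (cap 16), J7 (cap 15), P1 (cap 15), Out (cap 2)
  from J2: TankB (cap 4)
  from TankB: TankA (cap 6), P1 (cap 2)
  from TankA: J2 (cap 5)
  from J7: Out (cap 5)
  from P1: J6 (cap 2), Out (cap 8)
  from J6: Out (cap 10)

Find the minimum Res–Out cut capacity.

Augment Res→Out: bottleneck 2, flow now 2.
Augment Res→J7→Out: bottleneck 5, flow now 7.
Augment Res→P1→Out: bottleneck 8, flow now 15.
Augment Res→P1→J6→Out: bottleneck 2, flow now 17.
No augmenting path remains; maximum flow = 17.
By max-flow min-cut, the minimum cut capacity equals the max flow.
In the residual graph, reachable from Res: {Res, J2, TankB, TankA, J7, P1}.
Min-cut edges: Res→Out (2), J7→Out (5), P1→J6 (2), P1→Out (8); capacity 2 + 5 + 2 + 8 = 17.

17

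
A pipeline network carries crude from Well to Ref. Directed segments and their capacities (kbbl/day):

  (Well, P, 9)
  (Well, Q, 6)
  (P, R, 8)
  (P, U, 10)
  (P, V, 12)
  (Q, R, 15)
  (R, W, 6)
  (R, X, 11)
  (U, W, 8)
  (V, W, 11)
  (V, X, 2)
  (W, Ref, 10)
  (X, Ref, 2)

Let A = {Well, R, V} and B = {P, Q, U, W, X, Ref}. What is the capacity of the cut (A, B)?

45

Edges leaving {Well, R, V}: Well→P (9), Well→Q (6), R→W (6), R→X (11), V→W (11), V→X (2).
Cut capacity = 9 + 6 + 6 + 11 + 11 + 2 = 45.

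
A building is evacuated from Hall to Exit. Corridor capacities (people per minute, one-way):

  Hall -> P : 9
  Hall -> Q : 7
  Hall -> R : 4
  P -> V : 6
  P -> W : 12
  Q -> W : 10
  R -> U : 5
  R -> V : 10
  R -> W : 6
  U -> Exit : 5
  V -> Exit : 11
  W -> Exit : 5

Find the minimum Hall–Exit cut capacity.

Augment Hall→P→V→Exit: bottleneck 6, flow now 6.
Augment Hall→P→W→Exit: bottleneck 3, flow now 9.
Augment Hall→Q→W→Exit: bottleneck 2, flow now 11.
Augment Hall→R→U→Exit: bottleneck 4, flow now 15.
No augmenting path remains; maximum flow = 15.
By max-flow min-cut, the minimum cut capacity equals the max flow.
In the residual graph, reachable from Hall: {Hall, P, Q, W}.
Min-cut edges: Hall→R (4), P→V (6), W→Exit (5); capacity 4 + 6 + 5 = 15.

15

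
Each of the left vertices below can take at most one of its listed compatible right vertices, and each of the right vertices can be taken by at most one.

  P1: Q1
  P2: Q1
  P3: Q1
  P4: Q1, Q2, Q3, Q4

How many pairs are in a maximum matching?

2

Unit-capacity flow: source→left, listed edges, right→sink; max matching = max flow.
Augmenting path P1→Q1 (+1); matched 1.
Augmenting path P4→Q2 (+1); matched 2.
No augmenting path remains; maximum matching = 2.
König certificate: {P4, Q1} is a vertex cover of size 2 (every listed pair touches it), so no matching can be larger.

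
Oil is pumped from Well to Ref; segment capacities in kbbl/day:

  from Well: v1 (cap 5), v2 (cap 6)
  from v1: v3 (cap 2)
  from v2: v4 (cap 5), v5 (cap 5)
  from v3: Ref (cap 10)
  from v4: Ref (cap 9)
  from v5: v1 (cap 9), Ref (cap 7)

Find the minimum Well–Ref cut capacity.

8

Augment Well→v1→v3→Ref: bottleneck 2, flow now 2.
Augment Well→v2→v4→Ref: bottleneck 5, flow now 7.
Augment Well→v2→v5→Ref: bottleneck 1, flow now 8.
No augmenting path remains; maximum flow = 8.
By max-flow min-cut, the minimum cut capacity equals the max flow.
In the residual graph, reachable from Well: {Well, v1}.
Min-cut edges: Well→v2 (6), v1→v3 (2); capacity 6 + 2 = 8.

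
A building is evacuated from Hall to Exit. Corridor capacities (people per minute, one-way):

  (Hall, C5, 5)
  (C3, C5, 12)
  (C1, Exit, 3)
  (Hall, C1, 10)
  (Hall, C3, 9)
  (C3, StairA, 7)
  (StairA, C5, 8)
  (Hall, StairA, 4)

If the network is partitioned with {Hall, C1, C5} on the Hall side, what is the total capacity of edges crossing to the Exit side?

16

Edges leaving {Hall, C1, C5}: Hall→C3 (9), Hall→StairA (4), C1→Exit (3).
Cut capacity = 9 + 4 + 3 = 16.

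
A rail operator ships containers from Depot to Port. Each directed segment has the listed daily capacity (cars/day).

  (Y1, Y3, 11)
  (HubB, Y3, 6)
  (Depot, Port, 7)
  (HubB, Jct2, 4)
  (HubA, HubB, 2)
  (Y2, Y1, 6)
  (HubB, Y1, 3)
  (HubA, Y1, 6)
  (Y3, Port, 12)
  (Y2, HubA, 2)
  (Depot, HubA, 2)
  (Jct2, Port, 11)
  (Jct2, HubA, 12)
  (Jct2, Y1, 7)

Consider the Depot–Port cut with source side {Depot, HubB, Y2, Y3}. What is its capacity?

36

Edges leaving {Depot, HubB, Y2, Y3}: Depot→HubA (2), Depot→Port (7), HubB→Jct2 (4), HubB→Y1 (3), Y2→HubA (2), Y2→Y1 (6), Y3→Port (12).
Cut capacity = 2 + 7 + 4 + 3 + 2 + 6 + 12 = 36.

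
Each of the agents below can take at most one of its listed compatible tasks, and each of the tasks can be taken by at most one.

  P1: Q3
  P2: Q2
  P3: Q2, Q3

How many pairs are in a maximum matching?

2

Unit-capacity flow: source→left, listed edges, right→sink; max matching = max flow.
Augmenting path P1→Q3 (+1); matched 1.
Augmenting path P2→Q2 (+1); matched 2.
No augmenting path remains; maximum matching = 2.
König certificate: {Q2, Q3} is a vertex cover of size 2 (every listed pair touches it), so no matching can be larger.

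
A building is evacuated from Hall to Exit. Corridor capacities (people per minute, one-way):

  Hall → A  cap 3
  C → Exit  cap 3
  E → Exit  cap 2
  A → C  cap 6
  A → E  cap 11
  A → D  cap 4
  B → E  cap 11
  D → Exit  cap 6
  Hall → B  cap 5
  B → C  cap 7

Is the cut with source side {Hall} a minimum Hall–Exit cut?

Given cut capacity: 3 + 5 = 8.
Augment Hall→A→C→Exit: bottleneck 3, flow now 3.
Augment Hall→B→E→Exit: bottleneck 2, flow now 5.
Augment Hall→B→C→A→D→Exit: bottleneck 3, flow now 8. (uses reverse residual edge)
No augmenting path remains; maximum flow = 8.
Cut capacity 8 equals the max flow, so it is a minimum cut.

Yes — it is a minimum cut (capacity 8).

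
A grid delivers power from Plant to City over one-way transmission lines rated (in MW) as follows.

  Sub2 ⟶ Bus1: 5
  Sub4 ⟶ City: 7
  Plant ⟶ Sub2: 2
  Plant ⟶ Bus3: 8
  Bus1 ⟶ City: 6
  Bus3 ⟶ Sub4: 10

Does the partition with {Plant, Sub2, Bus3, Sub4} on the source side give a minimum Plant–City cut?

No — its capacity is 12, but the minimum cut has capacity 9.

Given cut capacity: 5 + 7 = 12.
Augment Plant→Sub2→Bus1→City: bottleneck 2, flow now 2.
Augment Plant→Bus3→Sub4→City: bottleneck 7, flow now 9.
No augmenting path remains; maximum flow = 9.
In the residual graph, reachable from Plant: {Plant, Bus3, Sub4}.
Min-cut edges: Plant→Sub2 (2), Sub4→City (7); capacity 2 + 7 = 9.
Cut capacity 12 exceeds the max flow 9, so it is not minimum.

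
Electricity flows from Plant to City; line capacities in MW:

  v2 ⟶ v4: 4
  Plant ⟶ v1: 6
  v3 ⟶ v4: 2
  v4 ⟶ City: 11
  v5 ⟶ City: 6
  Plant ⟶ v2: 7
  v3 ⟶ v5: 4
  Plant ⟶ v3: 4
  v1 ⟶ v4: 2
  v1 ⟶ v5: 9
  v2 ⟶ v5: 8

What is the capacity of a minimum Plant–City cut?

Augment Plant→v1→v4→City: bottleneck 2, flow now 2.
Augment Plant→v1→v5→City: bottleneck 4, flow now 6.
Augment Plant→v2→v4→City: bottleneck 4, flow now 10.
Augment Plant→v2→v5→City: bottleneck 2, flow now 12.
Augment Plant→v3→v4→City: bottleneck 2, flow now 14.
No augmenting path remains; maximum flow = 14.
By max-flow min-cut, the minimum cut capacity equals the max flow.
In the residual graph, reachable from Plant: {Plant, v1, v2, v3, v5}.
Min-cut edges: v1→v4 (2), v2→v4 (4), v3→v4 (2), v5→City (6); capacity 2 + 4 + 2 + 6 = 14.

14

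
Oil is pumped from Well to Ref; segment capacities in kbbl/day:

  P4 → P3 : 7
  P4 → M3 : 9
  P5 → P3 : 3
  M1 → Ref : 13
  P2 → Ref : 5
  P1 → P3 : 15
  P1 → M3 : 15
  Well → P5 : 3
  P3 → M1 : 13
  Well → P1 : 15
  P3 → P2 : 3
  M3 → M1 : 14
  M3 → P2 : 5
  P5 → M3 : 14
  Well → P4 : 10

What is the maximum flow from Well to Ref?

Augment Well→P5→P3→M1→Ref: bottleneck 3, flow now 3.
Augment Well→P4→P3→M1→Ref: bottleneck 7, flow now 10.
Augment Well→P4→M3→M1→Ref: bottleneck 3, flow now 13.
Augment Well→P1→P3→P2→Ref: bottleneck 3, flow now 16.
Augment Well→P1→M3→P2→Ref: bottleneck 2, flow now 18.
No augmenting path remains; maximum flow = 18.
In the residual graph, reachable from Well: {Well, P5, P4, P1, P3, M3, M1, P2}.
Min-cut edges: M1→Ref (13), P2→Ref (5); capacity 13 + 5 = 18.
This cut is saturated, so no flow can exceed 18.

18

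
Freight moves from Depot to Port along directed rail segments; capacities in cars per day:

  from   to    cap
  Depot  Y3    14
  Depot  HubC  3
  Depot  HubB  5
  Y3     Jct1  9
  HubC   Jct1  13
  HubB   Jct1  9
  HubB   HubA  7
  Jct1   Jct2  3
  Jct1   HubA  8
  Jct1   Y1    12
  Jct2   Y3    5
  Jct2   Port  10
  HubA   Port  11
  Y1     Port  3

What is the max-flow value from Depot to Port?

Augment Depot→HubB→HubA→Port: bottleneck 5, flow now 5.
Augment Depot→Y3→Jct1→Jct2→Port: bottleneck 3, flow now 8.
Augment Depot→Y3→Jct1→HubA→Port: bottleneck 6, flow now 14.
Augment Depot→HubC→Jct1→Y1→Port: bottleneck 3, flow now 17.
No augmenting path remains; maximum flow = 17.
In the residual graph, reachable from Depot: {Depot, Y3}.
Min-cut edges: Depot→HubC (3), Depot→HubB (5), Y3→Jct1 (9); capacity 3 + 5 + 9 = 17.
This cut is saturated, so no flow can exceed 17.

17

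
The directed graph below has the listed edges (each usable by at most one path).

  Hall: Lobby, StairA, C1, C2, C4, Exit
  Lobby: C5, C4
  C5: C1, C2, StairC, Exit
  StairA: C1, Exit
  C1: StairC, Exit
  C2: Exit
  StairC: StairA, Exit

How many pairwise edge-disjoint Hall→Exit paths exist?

Assign every edge capacity 1; by Menger, the answer equals the max flow.
Path Hall→Exit (+1); total 1.
Path Hall→StairA→Exit (+1); total 2.
Path Hall→C1→Exit (+1); total 3.
Path Hall→C2→Exit (+1); total 4.
Path Hall→Lobby→C5→Exit (+1); total 5.
No residual Hall→Exit path; max flow = 5.
Certifying cut of size 5: {Hall→C1, Hall→C2, Hall→Exit, Hall→Lobby, Hall→StairA}.

5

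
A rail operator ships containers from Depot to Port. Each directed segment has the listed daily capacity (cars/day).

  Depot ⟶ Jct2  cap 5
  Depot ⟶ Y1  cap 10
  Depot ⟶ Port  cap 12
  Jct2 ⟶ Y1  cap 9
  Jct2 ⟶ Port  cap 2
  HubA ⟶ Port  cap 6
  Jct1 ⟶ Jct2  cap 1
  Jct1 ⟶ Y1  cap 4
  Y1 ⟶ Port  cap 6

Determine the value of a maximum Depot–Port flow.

Augment Depot→Port: bottleneck 12, flow now 12.
Augment Depot→Jct2→Port: bottleneck 2, flow now 14.
Augment Depot→Y1→Port: bottleneck 6, flow now 20.
No augmenting path remains; maximum flow = 20.
In the residual graph, reachable from Depot: {Depot, Jct2, Y1}.
Min-cut edges: Depot→Port (12), Jct2→Port (2), Y1→Port (6); capacity 12 + 2 + 6 = 20.
This cut is saturated, so no flow can exceed 20.

20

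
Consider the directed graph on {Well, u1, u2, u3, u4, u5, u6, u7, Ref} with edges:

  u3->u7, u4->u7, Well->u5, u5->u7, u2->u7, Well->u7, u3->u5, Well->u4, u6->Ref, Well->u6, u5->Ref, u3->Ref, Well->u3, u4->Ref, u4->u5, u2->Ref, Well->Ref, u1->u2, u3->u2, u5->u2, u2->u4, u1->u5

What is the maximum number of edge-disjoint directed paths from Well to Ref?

Assign every edge capacity 1; by Menger, the answer equals the max flow.
Path Well→Ref (+1); total 1.
Path Well→u3→Ref (+1); total 2.
Path Well→u4→Ref (+1); total 3.
Path Well→u5→Ref (+1); total 4.
Path Well→u6→Ref (+1); total 5.
No residual Well→Ref path; max flow = 5.
Certifying cut of size 5: {Well→Ref, Well→u3, Well→u4, Well→u5, Well→u6}.

5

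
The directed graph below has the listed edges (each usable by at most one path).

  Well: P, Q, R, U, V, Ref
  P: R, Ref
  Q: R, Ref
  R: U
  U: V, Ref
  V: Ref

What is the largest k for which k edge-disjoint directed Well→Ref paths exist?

5

Assign every edge capacity 1; by Menger, the answer equals the max flow.
Path Well→Ref (+1); total 1.
Path Well→P→Ref (+1); total 2.
Path Well→Q→Ref (+1); total 3.
Path Well→U→Ref (+1); total 4.
Path Well→V→Ref (+1); total 5.
No residual Well→Ref path; max flow = 5.
Certifying cut of size 5: {U→Ref, V→Ref, Well→P, Well→Q, Well→Ref}.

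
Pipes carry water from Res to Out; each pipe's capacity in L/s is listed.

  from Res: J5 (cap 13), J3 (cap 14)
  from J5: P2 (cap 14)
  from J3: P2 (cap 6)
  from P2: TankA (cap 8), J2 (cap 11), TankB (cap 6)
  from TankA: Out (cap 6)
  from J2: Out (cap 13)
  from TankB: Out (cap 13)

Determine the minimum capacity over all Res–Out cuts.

19

Augment Res→J5→P2→TankA→Out: bottleneck 6, flow now 6.
Augment Res→J5→P2→J2→Out: bottleneck 7, flow now 13.
Augment Res→J3→P2→J2→Out: bottleneck 4, flow now 17.
Augment Res→J3→P2→TankB→Out: bottleneck 2, flow now 19.
No augmenting path remains; maximum flow = 19.
By max-flow min-cut, the minimum cut capacity equals the max flow.
In the residual graph, reachable from Res: {Res, J3}.
Min-cut edges: Res→J5 (13), J3→P2 (6); capacity 13 + 6 = 19.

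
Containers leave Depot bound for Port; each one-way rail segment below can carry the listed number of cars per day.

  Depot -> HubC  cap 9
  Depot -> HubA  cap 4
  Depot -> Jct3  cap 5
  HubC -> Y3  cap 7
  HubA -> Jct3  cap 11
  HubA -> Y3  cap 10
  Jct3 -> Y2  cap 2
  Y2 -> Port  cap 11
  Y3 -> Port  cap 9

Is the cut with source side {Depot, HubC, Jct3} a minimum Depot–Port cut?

No — its capacity is 13, but the minimum cut has capacity 11.

Given cut capacity: 4 + 7 + 2 = 13.
Augment Depot→HubC→Y3→Port: bottleneck 7, flow now 7.
Augment Depot→HubA→Y3→Port: bottleneck 2, flow now 9.
Augment Depot→Jct3→Y2→Port: bottleneck 2, flow now 11.
No augmenting path remains; maximum flow = 11.
In the residual graph, reachable from Depot: {Depot, HubC, HubA, Jct3, Y3}.
Min-cut edges: Jct3→Y2 (2), Y3→Port (9); capacity 2 + 9 = 11.
Cut capacity 13 exceeds the max flow 11, so it is not minimum.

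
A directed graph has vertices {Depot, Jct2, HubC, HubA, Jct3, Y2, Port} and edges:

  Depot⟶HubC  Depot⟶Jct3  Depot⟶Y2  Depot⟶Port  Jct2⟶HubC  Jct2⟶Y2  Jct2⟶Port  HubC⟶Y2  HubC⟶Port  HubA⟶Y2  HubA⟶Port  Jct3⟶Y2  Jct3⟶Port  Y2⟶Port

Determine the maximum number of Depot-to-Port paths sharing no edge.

Assign every edge capacity 1; by Menger, the answer equals the max flow.
Path Depot→Port (+1); total 1.
Path Depot→HubC→Port (+1); total 2.
Path Depot→Jct3→Port (+1); total 3.
Path Depot→Y2→Port (+1); total 4.
No residual Depot→Port path; max flow = 4.
Certifying cut of size 4: {Depot→HubC, Depot→Jct3, Depot→Port, Depot→Y2}.

4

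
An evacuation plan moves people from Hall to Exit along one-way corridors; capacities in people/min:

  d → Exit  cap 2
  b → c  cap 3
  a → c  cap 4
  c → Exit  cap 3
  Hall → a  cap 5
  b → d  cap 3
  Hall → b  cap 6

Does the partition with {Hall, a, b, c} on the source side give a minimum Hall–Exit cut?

Given cut capacity: 3 + 3 = 6.
Augment Hall→a→c→Exit: bottleneck 3, flow now 3.
Augment Hall→b→d→Exit: bottleneck 2, flow now 5.
No augmenting path remains; maximum flow = 5.
In the residual graph, reachable from Hall: {Hall, a, b, c, d}.
Min-cut edges: c→Exit (3), d→Exit (2); capacity 3 + 2 = 5.
Cut capacity 6 exceeds the max flow 5, so it is not minimum.

No — its capacity is 6, but the minimum cut has capacity 5.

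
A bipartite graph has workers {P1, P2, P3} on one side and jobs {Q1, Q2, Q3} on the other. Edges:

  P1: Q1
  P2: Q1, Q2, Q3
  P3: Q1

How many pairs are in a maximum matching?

2

Unit-capacity flow: source→left, listed edges, right→sink; max matching = max flow.
Augmenting path P1→Q1 (+1); matched 1.
Augmenting path P2→Q2 (+1); matched 2.
No augmenting path remains; maximum matching = 2.
König certificate: {P2, Q1} is a vertex cover of size 2 (every listed pair touches it), so no matching can be larger.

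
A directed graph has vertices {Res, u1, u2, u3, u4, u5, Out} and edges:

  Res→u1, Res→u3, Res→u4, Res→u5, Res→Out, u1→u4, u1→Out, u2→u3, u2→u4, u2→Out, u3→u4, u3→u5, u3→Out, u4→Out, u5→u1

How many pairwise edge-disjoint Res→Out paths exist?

4

Assign every edge capacity 1; by Menger, the answer equals the max flow.
Path Res→Out (+1); total 1.
Path Res→u1→Out (+1); total 2.
Path Res→u3→Out (+1); total 3.
Path Res→u4→Out (+1); total 4.
No residual Res→Out path; max flow = 4.
Certifying cut of size 4: {Res→Out, Res→u3, u1→Out, u4→Out}.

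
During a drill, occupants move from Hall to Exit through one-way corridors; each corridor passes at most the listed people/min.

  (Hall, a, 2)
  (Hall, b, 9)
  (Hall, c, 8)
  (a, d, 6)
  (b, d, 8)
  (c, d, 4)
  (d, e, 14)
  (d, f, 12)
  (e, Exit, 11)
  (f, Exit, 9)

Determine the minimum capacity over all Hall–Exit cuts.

14

Augment Hall→a→d→e→Exit: bottleneck 2, flow now 2.
Augment Hall→b→d→e→Exit: bottleneck 8, flow now 10.
Augment Hall→c→d→e→Exit: bottleneck 1, flow now 11.
Augment Hall→c→d→f→Exit: bottleneck 3, flow now 14.
No augmenting path remains; maximum flow = 14.
By max-flow min-cut, the minimum cut capacity equals the max flow.
In the residual graph, reachable from Hall: {Hall, b, c}.
Min-cut edges: Hall→a (2), b→d (8), c→d (4); capacity 2 + 8 + 4 = 14.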